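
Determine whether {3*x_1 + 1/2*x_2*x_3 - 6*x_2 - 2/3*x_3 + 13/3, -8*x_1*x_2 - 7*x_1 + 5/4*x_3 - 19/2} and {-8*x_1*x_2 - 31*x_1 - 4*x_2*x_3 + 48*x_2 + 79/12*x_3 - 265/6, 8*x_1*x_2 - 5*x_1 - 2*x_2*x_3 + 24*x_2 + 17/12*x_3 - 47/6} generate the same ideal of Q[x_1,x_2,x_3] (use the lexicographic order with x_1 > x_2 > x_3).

Equality of ideals is decidable: compute both reduced Gröbner bases (unique for the ordering) and check whether they agree.
Buchberger on the first generating set:
f_1 = 3*x_1 + 1/2*x_2*x_3 - 6*x_2 - 2/3*x_3 + 13/3, LT = x_1.
f_2 = -8*x_1*x_2 - 7*x_1 + 5/4*x_3 - 19/2, LT = x_1*x_2.

S(f_1,f_2): lcm = x_1*x_2. S = -7/8*x_1 + 1/6*x_2**2*x_3 - 2*x_2**2 - 2/9*x_2*x_3 + 13/9*x_2 + 5/32*x_3 - 19/16.
  leading term x_1: subtract (-7/24)·f_1 from -7/8*x_1 + 1/6*x_2**2*x_3 - 2*x_2**2 - 2/9*x_2*x_3 + 13/9*x_2 + 5/32*x_3 - 19/16 → 1/6*x_2**2*x_3 - 2*x_2**2 - 11/144*x_2*x_3 - 11/36*x_2 - 11/288*x_3 + 11/144
  leading term x_2**2*x_3: no divisor's leading term divides it; move 1/6*x_2**2*x_3 to the remainder.
  leading term x_2**2: no divisor's leading term divides it; move -2*x_2**2 to the remainder.
  leading term x_2*x_3: no divisor's leading term divides it; move -11/144*x_2*x_3 to the remainder.
  leading term x_2: no divisor's leading term divides it; move -11/36*x_2 to the remainder.
  leading term x_3: no divisor's leading term divides it; move -11/288*x_3 to the remainder.
  leading term 1: no divisor's leading term divides it; move 11/144 to the remainder.
  remainder 1/6*x_2**2*x_3 - 2*x_2**2 - 11/144*x_2*x_3 - 11/36*x_2 - 11/288*x_3 + 11/144 ≠ 0; add g_3 = 1/6*x_2**2*x_3 - 2*x_2**2 - 11/144*x_2*x_3 - 11/36*x_2 - 11/288*x_3 + 11/144 to the basis.

The other S-polynomials (S(f_1,g_3), S(f_2,g_3)) all reduce to 0 modulo the current basis, so we have a Gröbner basis.
Inter-reduce: drop elements whose leading term is divisible by another's, tail-reduce, and make monic.
Reduced Gröbner basis: {x_1 + 1/6*x_2*x_3 - 2*x_2 - 2/9*x_3 + 13/9, x_2**2*x_3 - 12*x_2**2 - 11/24*x_2*x_3 - 11/6*x_2 - 11/48*x_3 + 11/24}.

Buchberger on the second generating set:
h_1 = -8*x_1*x_2 - 31*x_1 - 4*x_2*x_3 + 48*x_2 + 79/12*x_3 - 265/6, LT = x_1*x_2.
h_2 = 8*x_1*x_2 - 5*x_1 - 2*x_2*x_3 + 24*x_2 + 17/12*x_3 - 47/6, LT = x_1*x_2.

S(h_1,h_2): lcm = x_1*x_2. S = 9/2*x_1 + 3/4*x_2*x_3 - 9*x_2 - x_3 + 13/2.
  leading term x_1: no divisor's leading term divides it; move 9/2*x_1 to the remainder.
  leading term x_2*x_3: no divisor's leading term divides it; move 3/4*x_2*x_3 to the remainder.
  leading term x_2: no divisor's leading term divides it; move -9*x_2 to the remainder.
  leading term x_3: no divisor's leading term divides it; move -x_3 to the remainder.
  leading term 1: no divisor's leading term divides it; move 13/2 to the remainder.
  remainder 9/2*x_1 + 3/4*x_2*x_3 - 9*x_2 - x_3 + 13/2 ≠ 0; add k_3 = 9/2*x_1 + 3/4*x_2*x_3 - 9*x_2 - x_3 + 13/2 to the basis.

S(h_1,k_3): lcm = x_1*x_2. S = 31/8*x_1 - 1/6*x_2**2*x_3 + 2*x_2**2 + 13/18*x_2*x_3 - 67/9*x_2 - 79/96*x_3 + 265/48.
  leading term x_1: subtract (31/36)·k_3 from 31/8*x_1 - 1/6*x_2**2*x_3 + 2*x_2**2 + 13/18*x_2*x_3 - 67/9*x_2 - 79/96*x_3 + 265/48 → -1/6*x_2**2*x_3 + 2*x_2**2 + 11/144*x_2*x_3 + 11/36*x_2 + 11/288*x_3 - 11/144
  leading term x_2**2*x_3: no divisor's leading term divides it; move -1/6*x_2**2*x_3 to the remainder.
  leading term x_2**2: no divisor's leading term divides it; move 2*x_2**2 to the remainder.
  leading term x_2*x_3: no divisor's leading term divides it; move 11/144*x_2*x_3 to the remainder.
  leading term x_2: no divisor's leading term divides it; move 11/36*x_2 to the remainder.
  leading term x_3: no divisor's leading term divides it; move 11/288*x_3 to the remainder.
  leading term 1: no divisor's leading term divides it; move -11/144 to the remainder.
  remainder -1/6*x_2**2*x_3 + 2*x_2**2 + 11/144*x_2*x_3 + 11/36*x_2 + 11/288*x_3 - 11/144 ≠ 0; add k_4 = -1/6*x_2**2*x_3 + 2*x_2**2 + 11/144*x_2*x_3 + 11/36*x_2 + 11/288*x_3 - 11/144 to the basis.

The other S-polynomials (S(h_2,k_3), S(h_1,k_4), S(h_2,k_4), S(k_3,k_4)) all reduce to 0 modulo the current basis, so we have a Gröbner basis.
Inter-reduce: drop elements whose leading term is divisible by another's, tail-reduce, and make monic.
Reduced Gröbner basis: {x_1 + 1/6*x_2*x_3 - 2*x_2 - 2/9*x_3 + 13/9, x_2**2*x_3 - 12*x_2**2 - 11/24*x_2*x_3 - 11/6*x_2 - 11/48*x_3 + 11/24}.

Same reduced basis, so the two generating sets span the same ideal.
The choice of monomial ordering does not affect the verdict — as long as both bases are computed under the same ordering, their equality decides ideal equality.

Yes, the ideals are equal.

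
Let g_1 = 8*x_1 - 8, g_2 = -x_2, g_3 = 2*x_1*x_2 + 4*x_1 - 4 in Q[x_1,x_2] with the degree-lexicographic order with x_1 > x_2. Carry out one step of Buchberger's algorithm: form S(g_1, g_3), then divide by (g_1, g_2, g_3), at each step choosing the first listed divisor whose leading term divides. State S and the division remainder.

lcm(LM(g_1), LM(g_3)) = x_1*x_2.
S = (lcm/LT(g_1))·g_1 − (lcm/LT(g_3))·g_3 = -2*x_1 - x_2 + 2.
Reduce S modulo (g_1, g_2, g_3) in that order:
  leading term x_1: subtract (-1/4)·g_1 from -2*x_1 - x_2 + 2 → -x_2
  leading term x_2: subtract (1)·g_2 from -x_2 → 0
The remainder is 0, so this S-polynomial contributes no new basis element.

S(g_1, g_3) = -2*x_1 - x_2 + 2; remainder on division = 0.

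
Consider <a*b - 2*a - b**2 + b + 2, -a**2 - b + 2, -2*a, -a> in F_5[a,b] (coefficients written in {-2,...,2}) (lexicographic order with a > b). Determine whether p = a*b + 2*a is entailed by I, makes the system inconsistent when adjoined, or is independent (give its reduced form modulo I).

First compute the reduced Gröbner basis of I by Buchberger's algorithm.
f_1 = a*b - 2*a - b**2 + b + 2, LT = a*b.
f_2 = -a**2 - b + 2, LT = a**2.
f_3 = -2*a, LT = a.
f_4 = -a, LT = a.

S(f_1,f_2): lcm = a**2*b. S = -2*a**2 - a*b**2 + a*b + 2*a - b**2 + 2*b.
  leading term a**2: subtract (2)·f_2 from -2*a**2 - a*b**2 + a*b + 2*a - b**2 + 2*b → -a*b**2 + a*b + 2*a - b**2 - b + 1
  leading term a*b**2: subtract (-b)·f_1 from -a*b**2 + a*b + 2*a - b**2 - b + 1 → -a*b + 2*a - b**3 + b + 1
  leading term a*b: subtract (-1)·f_1 from -a*b + 2*a - b**3 + b + 1 → -b**3 - b**2 + 2*b - 2
  leading term b**3: no divisor's leading term divides it; move -b**3 to the remainder.
  leading term b**2: no divisor's leading term divides it; move -b**2 to the remainder.
  leading term b: no divisor's leading term divides it; move 2*b to the remainder.
  leading term 1: no divisor's leading term divides it; move -2 to the remainder.
  remainder -b**3 - b**2 + 2*b - 2 ≠ 0; add h_5 = -b**3 - b**2 + 2*b - 2 to the basis.

S(f_1,f_3): lcm = a*b. S = -2*a - b**2 + b + 2.
  leading term a: subtract (1)·f_3 from -2*a - b**2 + b + 2 → -b**2 + b + 2
  leading term b**2: no divisor's leading term divides it; move -b**2 to the remainder.
  leading term b: no divisor's leading term divides it; move b to the remainder.
  leading term 1: no divisor's leading term divides it; move 2 to the remainder.
  remainder -b**2 + b + 2 ≠ 0; add h_6 = -b**2 + b + 2 to the basis.

S(f_1,f_4): lcm = a*b. S = -2*a - b**2 + b + 2.
  leading term a: subtract (1)·f_3 from -2*a - b**2 + b + 2 → -b**2 + b + 2
  leading term b**2: subtract (1)·h_6 from -b**2 + b + 2 → 0
  remainder 0.

S(f_2,f_3): lcm = a**2. S = b - 2.
  leading term b: no divisor's leading term divides it; move b to the remainder.
  leading term 1: no divisor's leading term divides it; move -2 to the remainder.
  remainder b - 2 ≠ 0; add h_7 = b - 2 to the basis.

S(f_2,f_4): lcm = a**2. S = b - 2.
  leading term b: subtract (1)·h_7 from b - 2 → 0
  remainder 0.

S(f_3,f_4): lcm = a. S = 0.
  remainder 0.

S(f_1,h_5): lcm = a*b**3. S = 2*a*b**2 + 2*a*b - 2*a - b**4 + b**3 + 2*b**2.
  leading term a*b**2: subtract (2*b)·f_1 from 2*a*b**2 + 2*a*b - 2*a - b**4 + b**3 + 2*b**2 → a*b - 2*a - b**4 - 2*b**3 + b
  leading term a*b: subtract (1)·f_1 from a*b - 2*a - b**4 - 2*b**3 + b → -b**4 - 2*b**3 + b**2 - 2
  leading term b**4: subtract (b)·h_5 from -b**4 - 2*b**3 + b**2 - 2 → -b**3 - b**2 + 2*b - 2
  leading term b**3: subtract (1)·h_5 from -b**3 - b**2 + 2*b - 2 → 0
  remainder 0.

S(f_2,h_5): leading monomials are coprime, so the S-polynomial reduces to 0 (Buchberger's first criterion).
S(f_3,h_5): leading monomials are coprime, so the S-polynomial reduces to 0 (Buchberger's first criterion).
S(f_4,h_5): leading monomials are coprime, so the S-polynomial reduces to 0 (Buchberger's first criterion).
S(f_1,h_6): lcm = a*b**2. S = -a*b + 2*a - b**3 + b**2 + 2*b.
  leading term a*b: subtract (-1)·f_1 from -a*b + 2*a - b**3 + b**2 + 2*b → -b**3 - 2*b + 2
  leading term b**3: subtract (1)·h_5 from -b**3 - 2*b + 2 → b**2 + b - 1
  leading term b**2: subtract (-1)·h_6 from b**2 + b - 1 → 2*b + 1
  leading term b: subtract (2)·h_7 from 2*b + 1 → 0
  remainder 0.

S(f_2,h_6): leading monomials are coprime, so the S-polynomial reduces to 0 (Buchberger's first criterion).
S(f_3,h_6): leading monomials are coprime, so the S-polynomial reduces to 0 (Buchberger's first criterion).
S(f_4,h_6): leading monomials are coprime, so the S-polynomial reduces to 0 (Buchberger's first criterion).
S(h_5,h_6): lcm = b**3. S = 2*b**2 + 2.
  leading term b**2: subtract (-2)·h_6 from 2*b**2 + 2 → 2*b + 1
  leading term b: subtract (2)·h_7 from 2*b + 1 → 0
  remainder 0.

S(f_1,h_7): lcm = a*b. S = -b**2 + b + 2.
  leading term b**2: subtract (1)·h_6 from -b**2 + b + 2 → 0
  remainder 0.

S(f_2,h_7): leading monomials are coprime, so the S-polynomial reduces to 0 (Buchberger's first criterion).
S(f_3,h_7): leading monomials are coprime, so the S-polynomial reduces to 0 (Buchberger's first criterion).
S(f_4,h_7): leading monomials are coprime, so the S-polynomial reduces to 0 (Buchberger's first criterion).
S(h_5,h_7): lcm = b**3. S = -2*b**2 - 2*b + 2.
  leading term b**2: subtract (2)·h_6 from -2*b**2 - 2*b + 2 → b - 2
  leading term b: subtract (1)·h_7 from b - 2 → 0
  remainder 0.

S(h_6,h_7): lcm = b**2. S = b - 2.
  leading term b: subtract (1)·h_7 from b - 2 → 0
  remainder 0.

Every S-polynomial of the final basis reduces to 0, so we have a Gröbner basis.
Inter-reduce: drop elements whose leading term is divisible by another's, tail-reduce, and make monic.
Reduced Gröbner basis: {a, b - 2}.
Label its elements g_1 = a, g_2 = b - 2.

Reduce p = a*b + 2*a modulo G:
  leading term a*b: subtract (b)·g_1 from a*b + 2*a → 2*a
  leading term a: subtract (2)·g_1 from 2*a → 0
  normal form = 0.
Since the normal form is 0, p ∈ I.

a*b + 2*a lies in I (it reduces to 0).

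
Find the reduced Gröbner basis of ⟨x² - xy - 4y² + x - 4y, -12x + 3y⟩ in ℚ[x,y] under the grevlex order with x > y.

G = {y² + 60/67y, x - ¼y}

f_1 = x² - xy - 4y² + x - 4y, LT = x².
f_2 = -12x + 3y, LT = x.

S(f_1,f_2): lcm = x². S = -¾xy - 4y² + x - 4y.
  reduce S modulo (f_1, f_2):
  remainder -67/16y² - 15/4y ≠ 0; add g_3 = -67/16y² - 15/4y to the basis.

The other S-polynomials (S(f_1,g_3), S(f_2,g_3)) all reduce to 0 modulo the current basis, so we have a Gröbner basis.
Inter-reduce: drop elements whose leading term is divisible by another's, tail-reduce, and make monic.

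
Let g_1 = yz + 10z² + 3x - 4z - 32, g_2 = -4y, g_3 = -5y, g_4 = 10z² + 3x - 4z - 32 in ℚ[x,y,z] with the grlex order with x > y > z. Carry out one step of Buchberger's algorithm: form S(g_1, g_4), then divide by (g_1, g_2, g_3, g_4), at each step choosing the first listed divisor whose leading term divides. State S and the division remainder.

lcm(LM(g_1), LM(g_4)) = yz².
S = (lcm/LT(g_1))·g_1 − (lcm/LT(g_4))·g_4 = 10z³ - 3/10xy + 3xz + ⅖yz - 4z² + 16/5y - 32z.
Reduce S modulo (g_1, g_2, g_3, g_4) in that order:
  leading term z³: subtract (z)·g_4 from 10z³ - 3/10xy + 3xz + ⅖yz - 4z² + 16/5y - 32z → -3/10xy + ⅖yz + 16/5y
  leading term xy: subtract (3/40x)·g_2 from -3/10xy + ⅖yz + 16/5y → ⅖yz + 16/5y
  leading term yz: subtract (⅖)·g_1 from ⅖yz + 16/5y → -4z² - 6/5x + 16/5y + 8/5z + 64/5
  leading term z²: subtract (-⅖)·g_4 from -4z² - 6/5x + 16/5y + 8/5z + 64/5 → 16/5y
  leading term y: subtract (-⅘)·g_2 from 16/5y → 0
The remainder is 0, so this S-polynomial contributes no new basis element.

S(g_1, g_4) = 10z³ - 3/10xy + 3xz + ⅖yz - 4z² + 16/5y - 32z; remainder on division = 0.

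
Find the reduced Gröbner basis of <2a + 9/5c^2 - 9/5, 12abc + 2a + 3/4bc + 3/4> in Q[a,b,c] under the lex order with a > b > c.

Buchberger's algorithm terminates because the ascending chain of leading-term ideals stabilizes.

f_1 = 2a + 9/5c^2 - 9/5, LT = a.
f_2 = 12abc + 2a + 3/4bc + 3/4, LT = abc.

S(f_1,f_2): lcm = abc. S = -1/6a + 9/10bc^3 - 77/80bc - 1/16.
  leading term a: subtract (-1/12)·f_1 from -1/6a + 9/10bc^3 - 77/80bc - 1/16 → 9/10bc^3 - 77/80bc + 3/20c^2 - 17/80
  leading term bc^3: no divisor's leading term divides it; move 9/10bc^3 to the remainder.
  leading term bc: no divisor's leading term divides it; move -77/80bc to the remainder.
  leading term c^2: no divisor's leading term divides it; move 3/20c^2 to the remainder.
  leading term 1: no divisor's leading term divides it; move -17/80 to the remainder.
  remainder 9/10bc^3 - 77/80bc + 3/20c^2 - 17/80 ≠ 0; add g_3 = 9/10bc^3 - 77/80bc + 3/20c^2 - 17/80 to the basis.

The other S-polynomials (S(f_1,g_3), S(f_2,g_3)) all reduce to 0 modulo the current basis, so we have a Gröbner basis.
Inter-reduce: drop elements whose leading term is divisible by another's, tail-reduce, and make monic.

G = {a + 9/10c^2 - 9/10, bc^3 - 77/72bc + 1/6c^2 - 17/72}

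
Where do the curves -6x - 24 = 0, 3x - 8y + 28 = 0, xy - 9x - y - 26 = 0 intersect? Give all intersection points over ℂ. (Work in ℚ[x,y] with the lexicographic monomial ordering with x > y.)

Compute a lex Gröbner basis by Buchberger's algorithm.
f_1 = -6x - 24, LT = x.
f_2 = 3x - 8y + 28, LT = x.
f_3 = xy - 9x - y - 26, LT = xy.

S(f_1,f_2): lcm = x. S = 8/3y - 16/3.
  leading term y: no divisor's leading term divides it; move 8/3y to the remainder.
  leading term 1: no divisor's leading term divides it; move -16/3 to the remainder.
  remainder 8/3y - 16/3 ≠ 0; add h_4 = 8/3y - 16/3 to the basis.

The other S-polynomials (S(f_1,f_3), S(f_2,f_3), S(f_1,h_4), S(f_2,h_4), S(f_3,h_4)) all reduce to 0 modulo the current basis, so we have a Gröbner basis.
Inter-reduce: drop elements whose leading term is divisible by another's, tail-reduce, and make monic.
Reduced Gröbner basis: {x + 4, y - 2}.

Since the basis is lex-ordered, y - 2 is univariate in y. Its roots are {2}. Back-substituting each root into the other basis elements fixes the other coordinates.
  y = 2: the earlier basis element becomes x + 4 = 0, giving x = -4 — point (-4, 2).

{(-4, 2)}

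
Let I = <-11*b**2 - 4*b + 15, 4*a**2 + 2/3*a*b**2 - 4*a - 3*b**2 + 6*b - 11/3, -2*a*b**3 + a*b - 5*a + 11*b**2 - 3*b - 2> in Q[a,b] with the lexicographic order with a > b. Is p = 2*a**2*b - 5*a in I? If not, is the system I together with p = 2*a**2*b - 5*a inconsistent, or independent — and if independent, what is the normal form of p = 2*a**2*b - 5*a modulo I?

Adjoining 2*a**2*b - 5*a makes the ideal the whole ring: the system is inconsistent.

First compute the reduced Gröbner basis of I by Buchberger's algorithm.
f_1 = -11*b**2 - 4*b + 15, LT = b**2.
f_2 = 4*a**2 + 2/3*a*b**2 - 4*a - 3*b**2 + 6*b - 11/3, LT = a**2.
f_3 = -2*a*b**3 + a*b - 5*a + 11*b**2 - 3*b - 2, LT = a*b**3.

S(f_1,f_3): lcm = a*b**3. S = 4/11*a*b**2 - 19/22*a*b - 5/2*a + 11/2*b**2 - 3/2*b - 1.
  leading term a*b**2: subtract (-4/121*a)·f_1 from 4/11*a*b**2 - 19/22*a*b - 5/2*a + 11/2*b**2 - 3/2*b - 1 → -241/242*a*b - 485/242*a + 11/2*b**2 - 3/2*b - 1
  leading term a*b: no divisor's leading term divides it; move -241/242*a*b to the remainder.
  leading term a: no divisor's leading term divides it; move -485/242*a to the remainder.
  leading term b**2: subtract (-1/2)·f_1 from 11/2*b**2 - 3/2*b - 1 → -7/2*b + 13/2
  leading term b: no divisor's leading term divides it; move -7/2*b to the remainder.
  leading term 1: no divisor's leading term divides it; move 13/2 to the remainder.
  remainder -241/242*a*b - 485/242*a - 7/2*b + 13/2 ≠ 0; add h_4 = -241/242*a*b - 485/242*a - 7/2*b + 13/2 to the basis.

S(f_2,f_3): lcm = a**2*b**3. S = 1/2*a**2*b - 5/2*a**2 + 1/6*a*b**5 - a*b**3 + 11/2*a*b**2 - 3/2*a*b - a - 3/4*b**5 + 3/2*b**4 - 11/12*b**3.
  leading term a**2*b: subtract (1/8*b)·f_2 from 1/2*a**2*b - 5/2*a**2 + 1/6*a*b**5 - a*b**3 + 11/2*a*b**2 - 3/2*a*b - a - 3/4*b**5 + 3/2*b**4 - 11/12*b**3 → -5/2*a**2 + 1/6*a*b**5 - 13/12*a*b**3 + 11/2*a*b**2 - a*b - a - 3/4*b**5 + 3/2*b**4 - 13/24*b**3 - 3/4*b**2 + 11/24*b
  leading term a**2: subtract (-5/8)·f_2 from -5/2*a**2 + 1/6*a*b**5 - 13/12*a*b**3 + 11/2*a*b**2 - a*b - a - 3/4*b**5 + 3/2*b**4 - 13/24*b**3 - 3/4*b**2 + 11/24*b → 1/6*a*b**5 - 13/12*a*b**3 + 71/12*a*b**2 - a*b - 7/2*a - 3/4*b**5 + 3/2*b**4 - 13/24*b**3 - 21/8*b**2 + 101/24*b - 55/24
  leading term a*b**5: subtract (-1/66*a*b**3)·f_1 from 1/6*a*b**5 - 13/12*a*b**3 + 71/12*a*b**2 - a*b - 7/2*a - 3/4*b**5 + 3/2*b**4 - 13/24*b**3 - 21/8*b**2 + 101/24*b - 55/24 → -2/33*a*b**4 - 113/132*a*b**3 + 71/12*a*b**2 - a*b - 7/2*a - 3/4*b**5 + 3/2*b**4 - 13/24*b**3 - 21/8*b**2 + 101/24*b - 55/24
  leading term a*b**4: subtract (2/363*a*b**2)·f_1 from -2/33*a*b**4 - 113/132*a*b**3 + 71/12*a*b**2 - a*b - 7/2*a - 3/4*b**5 + 3/2*b**4 - 13/24*b**3 - 21/8*b**2 + 101/24*b - 55/24 → -1211/1452*a*b**3 + 8471/1452*a*b**2 - a*b - 7/2*a - 3/4*b**5 + 3/2*b**4 - 13/24*b**3 - 21/8*b**2 + 101/24*b - 55/24
  leading term a*b**3: subtract (1211/15972*a*b)·f_1 from -1211/1452*a*b**3 + 8471/1452*a*b**2 - a*b - 7/2*a - 3/4*b**5 + 3/2*b**4 - 13/24*b**3 - 21/8*b**2 + 101/24*b - 55/24 → 32675/5324*a*b**2 - 11379/5324*a*b - 7/2*a - 3/4*b**5 + 3/2*b**4 - 13/24*b**3 - 21/8*b**2 + 101/24*b - 55/24
  leading term a*b**2: subtract (-32675/58564*a)·f_1 from 32675/5324*a*b**2 - 11379/5324*a*b - 7/2*a - 3/4*b**5 + 3/2*b**4 - 13/24*b**3 - 21/8*b**2 + 101/24*b - 55/24 → -255869/58564*a*b + 285151/58564*a - 3/4*b**5 + 3/2*b**4 - 13/24*b**3 - 21/8*b**2 + 101/24*b - 55/24
  leading term a*b: subtract (255869/58322)·h_4 from -255869/58564*a*b + 285151/58564*a - 3/4*b**5 + 3/2*b**4 - 13/24*b**3 - 21/8*b**2 + 101/24*b - 55/24 → 398384/29161*a - 3/4*b**5 + 3/2*b**4 - 13/24*b**3 - 21/8*b**2 + 13691759/699864*b - 21561637/699864
  leading term a: no divisor's leading term divides it; move 398384/29161*a to the remainder.
  leading term b**5: subtract (3/44*b**3)·f_1 from -3/4*b**5 + 3/2*b**4 - 13/24*b**3 - 21/8*b**2 + 13691759/699864*b - 21561637/699864 → 39/22*b**4 - 413/264*b**3 - 21/8*b**2 + 13691759/699864*b - 21561637/699864
  leading term b**4: subtract (-39/242*b**2)·f_1 from 39/22*b**4 - 413/264*b**3 - 21/8*b**2 + 13691759/699864*b - 21561637/699864 → -6415/2904*b**3 - 201/968*b**2 + 13691759/699864*b - 21561637/699864
  leading term b**3: subtract (6415/31944*b)·f_1 from -6415/2904*b**3 - 201/968*b**2 + 13691759/699864*b - 21561637/699864 → 19027/31944*b**2 + 31854781/1924626*b - 21561637/699864
  leading term b**2: subtract (-19027/351384)·f_1 from 19027/31944*b**2 + 31854781/1924626*b - 21561637/699864 → 172908542/10585443*b - 317521934/10585443
  leading term b: no divisor's leading term divides it; move 172908542/10585443*b to the remainder.
  leading term 1: no divisor's leading term divides it; move -317521934/10585443 to the remainder.
  remainder 398384/29161*a + 172908542/10585443*b - 317521934/10585443 ≠ 0; add h_5 = 398384/29161*a + 172908542/10585443*b - 317521934/10585443 to the basis.

S(f_1,h_4): lcm = a*b**2. S = -4371/2651*a*b - 15/11*a - 847/241*b**2 + 1573/241*b.
  leading term a*b: subtract (96162/58081)·h_4 from -4371/2651*a*b - 15/11*a - 847/241*b**2 + 1573/241*b → 113520/58081*a - 847/241*b**2 + 715660/58081*b - 625053/58081
  leading term a: subtract (858495/6000659)·h_5 from 113520/58081*a - 847/241*b**2 + 715660/58081*b - 625053/58081 → -847/241*b**2 + 659070810/66007249*b - 427086827/66007249
  leading term b**2: subtract (77/241)·f_1 from -847/241*b**2 + 659070810/66007249*b - 427086827/66007249 → 743428622/66007249*b - 743428622/66007249
  leading term b: no divisor's leading term divides it; move 743428622/66007249*b to the remainder.
  leading term 1: no divisor's leading term divides it; move -743428622/66007249 to the remainder.
  remainder 743428622/66007249*b - 743428622/66007249 ≠ 0; add h_6 = 743428622/66007249*b - 743428622/66007249 to the basis.

The other S-polynomials (S(f_1,f_2), S(f_2,h_4), S(f_3,h_4), S(f_1,h_5), S(f_2,h_5), S(f_3,h_5), S(h_4,h_5), S(f_1,h_6), S(f_2,h_6), S(f_3,h_6), S(h_4,h_6), S(h_5,h_6)) all reduce to 0 modulo the current basis, so we have a Gröbner basis.
Inter-reduce: drop elements whose leading term is divisible by another's, tail-reduce, and make monic.
Reduced Gröbner basis: {a - 1, b - 1}.
Label its elements g_1 = a - 1, g_2 = b - 1.

Reduce p = 2*a**2*b - 5*a modulo G:
  leading term a**2*b: subtract (2*a*b)·g_1 from 2*a**2*b - 5*a → 2*a*b - 5*a
  leading term a*b: subtract (2*b)·g_1 from 2*a*b - 5*a → -5*a + 2*b
  leading term a: subtract (-5)·g_1 from -5*a + 2*b → 2*b - 5
  leading term b: subtract (2)·g_2 from 2*b - 5 → -3
  leading term 1: no divisor's leading term divides it; move -3 to the remainder.
  normal form = -3.
The normal form is nonzero, so p ∉ I. Since p minus its normal form lies in I, I + (p) = I + (r) where r = -3; decide whether this ideal is the whole ring.
Here r = -3 is a nonzero constant, hence a unit: 1 ∈ I + (p), the Gröbner basis of I + (p) is {1}, and the enlarged system has no common solution — adjoining p is inconsistent.

Ideal membership is decidable via reduction modulo a Gröbner basis.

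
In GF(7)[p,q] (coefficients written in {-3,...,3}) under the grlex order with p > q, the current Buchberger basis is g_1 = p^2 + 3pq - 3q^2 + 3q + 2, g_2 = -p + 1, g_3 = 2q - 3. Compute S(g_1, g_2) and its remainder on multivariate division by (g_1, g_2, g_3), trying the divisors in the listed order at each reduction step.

lcm(LM(g_1), LM(g_2)) = p^2.
S = (lcm/LT(g_1))·g_1 − (lcm/LT(g_2))·g_2 = 3pq - 3q^2 + p + 3q + 2.
Reduce S modulo (g_1, g_2, g_3) in that order:
  leading term pq: subtract (-3q)·g_2 from 3pq - 3q^2 + p + 3q + 2 → -3q^2 + p - q + 2
  leading term q^2: subtract (2q)·g_3 from -3q^2 + p - q + 2 → p - 2q + 2
  leading term p: subtract (-1)·g_2 from p - 2q + 2 → -2q + 3
  leading term q: subtract (-1)·g_3 from -2q + 3 → 0
The remainder is 0, so this S-polynomial contributes no new basis element.

S(g_1, g_2) = 3pq - 3q^2 + p + 3q + 2; remainder on division = 0.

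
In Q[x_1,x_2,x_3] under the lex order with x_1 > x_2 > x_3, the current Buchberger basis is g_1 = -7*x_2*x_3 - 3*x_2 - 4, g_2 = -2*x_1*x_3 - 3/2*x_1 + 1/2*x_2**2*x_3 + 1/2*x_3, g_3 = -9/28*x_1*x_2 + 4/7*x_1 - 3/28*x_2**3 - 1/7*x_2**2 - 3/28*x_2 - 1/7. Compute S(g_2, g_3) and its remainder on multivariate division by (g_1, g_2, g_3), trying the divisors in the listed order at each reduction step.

lcm(LM(g_2), LM(g_3)) = x_1*x_2*x_3.
S = (lcm/LT(g_2))·g_2 − (lcm/LT(g_3))·g_3 = 3/4*x_1*x_2 + 16/9*x_1*x_3 - 7/12*x_2**3*x_3 - 4/9*x_2**2*x_3 - 7/12*x_2*x_3 - 4/9*x_3.
Reduce S modulo (g_1, g_2, g_3) in that order:
  leading term x_1*x_2: subtract (-7/3)·g_3 from 3/4*x_1*x_2 + 16/9*x_1*x_3 - 7/12*x_2**3*x_3 - 4/9*x_2**2*x_3 - 7/12*x_2*x_3 - 4/9*x_3 → 16/9*x_1*x_3 + 4/3*x_1 - 7/12*x_2**3*x_3 - 1/4*x_2**3 - 4/9*x_2**2*x_3 - 1/3*x_2**2 - 7/12*x_2*x_3 - 1/4*x_2 - 4/9*x_3 - 1/3
  leading term x_1*x_3: subtract (-8/9)·g_2 from 16/9*x_1*x_3 + 4/3*x_1 - 7/12*x_2**3*x_3 - 1/4*x_2**3 - 4/9*x_2**2*x_3 - 1/3*x_2**2 - 7/12*x_2*x_3 - 1/4*x_2 - 4/9*x_3 - 1/3 → -7/12*x_2**3*x_3 - 1/4*x_2**3 - 1/3*x_2**2 - 7/12*x_2*x_3 - 1/4*x_2 - 1/3
  leading term x_2**3*x_3: subtract (1/12*x_2**2)·g_1 from -7/12*x_2**3*x_3 - 1/4*x_2**3 - 1/3*x_2**2 - 7/12*x_2*x_3 - 1/4*x_2 - 1/3 → -7/12*x_2*x_3 - 1/4*x_2 - 1/3
  leading term x_2*x_3: subtract (1/12)·g_1 from -7/12*x_2*x_3 - 1/4*x_2 - 1/3 → 0
The remainder is 0, so this S-polynomial contributes no new basis element.
This is the inner loop of Buchberger's algorithm — each nonzero remainder becomes a new basis element.

S(g_2, g_3) = 3/4*x_1*x_2 + 16/9*x_1*x_3 - 7/12*x_2**3*x_3 - 4/9*x_2**2*x_3 - 7/12*x_2*x_3 - 4/9*x_3; remainder on division = 0.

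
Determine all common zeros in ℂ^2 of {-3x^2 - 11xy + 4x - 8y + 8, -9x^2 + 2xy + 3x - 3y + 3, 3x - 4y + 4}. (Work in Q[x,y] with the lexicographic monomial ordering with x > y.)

{(0, 1)}

Compute a lex Gröbner basis by Buchberger's algorithm.
f_1 = -3x^2 - 11xy + 4x - 8y + 8, LT = x^2.
f_2 = -9x^2 + 2xy + 3x - 3y + 3, LT = x^2.
f_3 = 3x - 4y + 4, LT = x.

S(f_1,f_2): lcm = x^2. S = 35/9xy - x + 7/3y - 7/3.
  leading term xy: subtract (35/27y)·f_3 from 35/9xy - x + 7/3y - 7/3 → -x + 140/27y^2 - 77/27y - 7/3
  leading term x: subtract (-1/3)·f_3 from -x + 140/27y^2 - 77/27y - 7/3 → 140/27y^2 - 113/27y - 1
  leading term y^2: no divisor's leading term divides it; move 140/27y^2 to the remainder.
  leading term y: no divisor's leading term divides it; move -113/27y to the remainder.
  leading term 1: no divisor's leading term divides it; move -1 to the remainder.
  remainder 140/27y^2 - 113/27y - 1 ≠ 0; add h_4 = 140/27y^2 - 113/27y - 1 to the basis.

S(f_1,f_3): lcm = x^2. S = 5xy - 8/3x + 8/3y - 8/3.
  leading term xy: subtract (5/3y)·f_3 from 5xy - 8/3x + 8/3y - 8/3 → -8/3x + 20/3y^2 - 4y - 8/3
  leading term x: subtract (-8/9)·f_3 from -8/3x + 20/3y^2 - 4y - 8/3 → 20/3y^2 - 68/9y + 8/9
  leading term y^2: subtract (9/7)·h_4 from 20/3y^2 - 68/9y + 8/9 → -137/63y + 137/63
  leading term y: no divisor's leading term divides it; move -137/63y to the remainder.
  leading term 1: no divisor's leading term divides it; move 137/63 to the remainder.
  remainder -137/63y + 137/63 ≠ 0; add h_5 = -137/63y + 137/63 to the basis.

The other S-polynomials (S(f_2,f_3), S(f_1,h_4), S(f_2,h_4), S(f_3,h_4), S(f_1,h_5), S(f_2,h_5), S(f_3,h_5), S(h_4,h_5)) all reduce to 0 modulo the current basis, so we have a Gröbner basis.
Inter-reduce: drop elements whose leading term is divisible by another's, tail-reduce, and make monic.
Reduced Gröbner basis: {x, y - 1}.

The lex basis is triangular: the last element involves only y. Solving y - 1 = 0 gives y ∈ {1}; substituting each value into the earlier elements determines the remaining variables.
  y = 1: the earlier basis element becomes x = 0, giving x = 0 — point (0, 1).
Check: every point annihilates each of the original generators.
A lex Gröbner basis triangularizes the system, enabling back-substitution.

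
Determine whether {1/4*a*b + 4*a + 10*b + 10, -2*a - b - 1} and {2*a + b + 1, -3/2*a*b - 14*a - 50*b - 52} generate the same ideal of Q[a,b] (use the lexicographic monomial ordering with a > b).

Equality of ideals is decidable: compute both reduced Gröbner bases (unique for the ordering) and check whether they agree.
Buchberger on the first generating set:
f_1 = 1/4*a*b + 4*a + 10*b + 10, LT = a*b.
f_2 = -2*a - b - 1, LT = a.

S(f_1,f_2): lcm = a*b. S = 16*a - 1/2*b**2 + 79/2*b + 40.
  leading term a: subtract (-8)·f_2 from 16*a - 1/2*b**2 + 79/2*b + 40 → -1/2*b**2 + 63/2*b + 32
  leading term b**2: no divisor's leading term divides it; move -1/2*b**2 to the remainder.
  leading term b: no divisor's leading term divides it; move 63/2*b to the remainder.
  leading term 1: no divisor's leading term divides it; move 32 to the remainder.
  remainder -1/2*b**2 + 63/2*b + 32 ≠ 0; add g_3 = -1/2*b**2 + 63/2*b + 32 to the basis.

The other S-polynomials (S(f_1,g_3), S(f_2,g_3)) all reduce to 0 modulo the current basis, so we have a Gröbner basis.
Inter-reduce: drop elements whose leading term is divisible by another's, tail-reduce, and make monic.
Reduced Gröbner basis: {a + 1/2*b + 1/2, b**2 - 63*b - 64}.

Buchberger on the second generating set:
h_1 = 2*a + b + 1, LT = a.
h_2 = -3/2*a*b - 14*a - 50*b - 52, LT = a*b.

S(h_1,h_2): lcm = a*b. S = -28/3*a + 1/2*b**2 - 197/6*b - 104/3.
  leading term a: subtract (-14/3)·h_1 from -28/3*a + 1/2*b**2 - 197/6*b - 104/3 → 1/2*b**2 - 169/6*b - 30
  leading term b**2: no divisor's leading term divides it; move 1/2*b**2 to the remainder.
  leading term b: no divisor's leading term divides it; move -169/6*b to the remainder.
  leading term 1: no divisor's leading term divides it; move -30 to the remainder.
  remainder 1/2*b**2 - 169/6*b - 30 ≠ 0; add k_3 = 1/2*b**2 - 169/6*b - 30 to the basis.

The other S-polynomials (S(h_1,k_3), S(h_2,k_3)) all reduce to 0 modulo the current basis, so we have a Gröbner basis.
Inter-reduce: drop elements whose leading term is divisible by another's, tail-reduce, and make monic.
Reduced Gröbner basis: {a + 1/2*b + 1/2, b**2 - 169/3*b - 60}.

The bases are distinct; the ideals are different.
The choice of monomial ordering does not affect the verdict — as long as both bases are computed under the same ordering, their equality decides ideal equality.

No, the ideals differ.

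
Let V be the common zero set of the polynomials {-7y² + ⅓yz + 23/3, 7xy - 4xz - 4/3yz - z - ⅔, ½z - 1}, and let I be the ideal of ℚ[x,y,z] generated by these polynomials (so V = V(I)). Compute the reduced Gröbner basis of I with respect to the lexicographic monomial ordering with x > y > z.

f_1 = -7y² + ⅓yz + 23/3, LT = y².
f_2 = 7xy - 4xz - 4/3yz - z - ⅔, LT = xy.
f_3 = ½z - 1, LT = z.

S(f_1,f_2): lcm = xy². S = 11/21xyz - 23/21x + 4/21y²z + 1/7yz + 2/21y.
  reduce S modulo (f_1, f_2, f_3):
  remainder 5/49x + 40/49y + 40/49 ≠ 0; add g_4 = 5/49x + 40/49y + 40/49 to the basis.

The other S-polynomials (S(f_1,f_3), S(f_2,f_3), S(f_1,g_4), S(f_2,g_4), S(f_3,g_4)) all reduce to 0 modulo the current basis, so we have a Gröbner basis.
Inter-reduce: drop elements whose leading term is divisible by another's, tail-reduce, and make monic.

G = {x + 8y + 8, y² - 2/21y - 23/21, z - 2}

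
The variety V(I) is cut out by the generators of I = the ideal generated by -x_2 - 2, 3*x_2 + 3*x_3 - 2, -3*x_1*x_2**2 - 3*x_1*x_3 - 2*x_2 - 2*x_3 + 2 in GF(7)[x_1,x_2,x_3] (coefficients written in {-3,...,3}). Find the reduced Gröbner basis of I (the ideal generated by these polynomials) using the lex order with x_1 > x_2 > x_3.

f_1 = -x_2 - 2, LT = x_2.
f_2 = 3*x_2 + 3*x_3 - 2, LT = x_2.
f_3 = -3*x_1*x_2**2 - 3*x_1*x_3 - 2*x_2 - 2*x_3 + 2, LT = x_1*x_2**2.

S(f_1,f_2): lcm = x_2. S = -x_3 - 2.
  leading term x_3: no divisor's leading term divides it; move -x_3 to the remainder.
  leading term 1: no divisor's leading term divides it; move -2 to the remainder.
  remainder -x_3 - 2 ≠ 0; add g_4 = -x_3 - 2 to the basis.

S(f_1,f_3): lcm = x_1*x_2**2. S = 2*x_1*x_2 - x_1*x_3 - 3*x_2 - 3*x_3 + 3.
  leading term x_1*x_2: subtract (-2*x_1)·f_1 from 2*x_1*x_2 - x_1*x_3 - 3*x_2 - 3*x_3 + 3 → -x_1*x_3 + 3*x_1 - 3*x_2 - 3*x_3 + 3
  leading term x_1*x_3: subtract (x_1)·g_4 from -x_1*x_3 + 3*x_1 - 3*x_2 - 3*x_3 + 3 → -2*x_1 - 3*x_2 - 3*x_3 + 3
  leading term x_1: no divisor's leading term divides it; move -2*x_1 to the remainder.
  leading term x_2: subtract (3)·f_1 from -3*x_2 - 3*x_3 + 3 → -3*x_3 + 2
  leading term x_3: subtract (3)·g_4 from -3*x_3 + 2 → 1
  leading term 1: no divisor's leading term divides it; move 1 to the remainder.
  remainder -2*x_1 + 1 ≠ 0; add g_5 = -2*x_1 + 1 to the basis.

S(f_2,f_3): lcm = x_1*x_2**2. S = x_1*x_2*x_3 - 3*x_1*x_2 - x_1*x_3 - 3*x_2 - 3*x_3 + 3.
  leading term x_1*x_2*x_3: subtract (-x_1*x_3)·f_1 from x_1*x_2*x_3 - 3*x_1*x_2 - x_1*x_3 - 3*x_2 - 3*x_3 + 3 → -3*x_1*x_2 - 3*x_1*x_3 - 3*x_2 - 3*x_3 + 3
  leading term x_1*x_2: subtract (3*x_1)·f_1 from -3*x_1*x_2 - 3*x_1*x_3 - 3*x_2 - 3*x_3 + 3 → -3*x_1*x_3 - x_1 - 3*x_2 - 3*x_3 + 3
  leading term x_1*x_3: subtract (3*x_1)·g_4 from -3*x_1*x_3 - x_1 - 3*x_2 - 3*x_3 + 3 → -2*x_1 - 3*x_2 - 3*x_3 + 3
  leading term x_1: subtract (1)·g_5 from -2*x_1 - 3*x_2 - 3*x_3 + 3 → -3*x_2 - 3*x_3 + 2
  leading term x_2: subtract (3)·f_1 from -3*x_2 - 3*x_3 + 2 → -3*x_3 + 1
  leading term x_3: subtract (3)·g_4 from -3*x_3 + 1 → 0
  remainder 0.

S(f_1,g_4): leading monomials are coprime, so the S-polynomial reduces to 0 (Buchberger's first criterion).
S(f_2,g_4): leading monomials are coprime, so the S-polynomial reduces to 0 (Buchberger's first criterion).
S(f_3,g_4): leading monomials are coprime, so the S-polynomial reduces to 0 (Buchberger's first criterion).
S(f_1,g_5): leading monomials are coprime, so the S-polynomial reduces to 0 (Buchberger's first criterion).
S(f_2,g_5): leading monomials are coprime, so the S-polynomial reduces to 0 (Buchberger's first criterion).
S(f_3,g_5): lcm = x_1*x_2**2. S = x_1*x_3 - 3*x_2**2 + 3*x_2 + 3*x_3 - 3.
  leading term x_1*x_3: subtract (-x_1)·g_4 from x_1*x_3 - 3*x_2**2 + 3*x_2 + 3*x_3 - 3 → -2*x_1 - 3*x_2**2 + 3*x_2 + 3*x_3 - 3
  leading term x_1: subtract (1)·g_5 from -2*x_1 - 3*x_2**2 + 3*x_2 + 3*x_3 - 3 → -3*x_2**2 + 3*x_2 + 3*x_3 + 3
  leading term x_2**2: subtract (3*x_2)·f_1 from -3*x_2**2 + 3*x_2 + 3*x_3 + 3 → 2*x_2 + 3*x_3 + 3
  leading term x_2: subtract (-2)·f_1 from 2*x_2 + 3*x_3 + 3 → 3*x_3 - 1
  leading term x_3: subtract (-3)·g_4 from 3*x_3 - 1 → 0
  remainder 0.

S(g_4,g_5): leading monomials are coprime, so the S-polynomial reduces to 0 (Buchberger's first criterion).
Every S-polynomial of the final basis reduces to 0, so we have a Gröbner basis.
Inter-reduce: drop elements whose leading term is divisible by another's, tail-reduce, and make monic.

G = {x_1 + 3, x_2 + 2, x_3 + 2}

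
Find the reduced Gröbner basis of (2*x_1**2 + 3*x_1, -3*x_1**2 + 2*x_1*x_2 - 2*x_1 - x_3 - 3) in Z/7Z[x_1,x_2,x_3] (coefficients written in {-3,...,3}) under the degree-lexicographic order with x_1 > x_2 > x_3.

G = {x_1**2 - 2*x_1, x_1*x_2 + 3*x_1 + 3*x_3 + 2, x_1*x_3 + 3*x_1 - 2*x_3 + 1, x_2*x_3 - 2*x_3**2 + 3*x_2 - 2*x_3 - 2}

This is the nonlinear analogue of row-reducing a linear system.

f_1 = 2*x_1**2 + 3*x_1, LT = x_1**2.
f_2 = -3*x_1**2 + 2*x_1*x_2 - 2*x_1 - x_3 - 3, LT = x_1**2.

S(f_1,f_2): lcm = x_1**2. S = 3*x_1*x_2 + 2*x_1 + 2*x_3 - 1.
  reduce S modulo (f_1, f_2):
  remainder 3*x_1*x_2 + 2*x_1 + 2*x_3 - 1 ≠ 0; add g_3 = 3*x_1*x_2 + 2*x_1 + 2*x_3 - 1 to the basis.

S(f_1,g_3): lcm = x_1**2*x_2. S = -3*x_1**2 - 2*x_1*x_2 - 3*x_1*x_3 - 2*x_1.
  reduce S modulo (f_1, f_2, g_3):
  remainder -3*x_1*x_3 - 2*x_1 - x_3 - 3 ≠ 0; add g_4 = -3*x_1*x_3 - 2*x_1 - x_3 - 3 to the basis.

S(g_3,g_4): lcm = x_1*x_2*x_3. S = -3*x_1*x_2 + 3*x_1*x_3 + 2*x_2*x_3 + 3*x_3**2 - x_2 + 2*x_3.
  reduce S modulo (f_1, f_2, g_3, g_4):
  remainder 2*x_2*x_3 + 3*x_3**2 - x_2 + 3*x_3 + 3 ≠ 0; add g_5 = 2*x_2*x_3 + 3*x_3**2 - x_2 + 3*x_3 + 3 to the basis.

The other S-polynomials (S(f_2,g_3), S(f_1,g_4), S(f_2,g_4), S(f_1,g_5), S(f_2,g_5), S(g_3,g_5), S(g_4,g_5)) all reduce to 0 modulo the current basis, so we have a Gröbner basis.
Inter-reduce: drop elements whose leading term is divisible by another's, tail-reduce, and make monic.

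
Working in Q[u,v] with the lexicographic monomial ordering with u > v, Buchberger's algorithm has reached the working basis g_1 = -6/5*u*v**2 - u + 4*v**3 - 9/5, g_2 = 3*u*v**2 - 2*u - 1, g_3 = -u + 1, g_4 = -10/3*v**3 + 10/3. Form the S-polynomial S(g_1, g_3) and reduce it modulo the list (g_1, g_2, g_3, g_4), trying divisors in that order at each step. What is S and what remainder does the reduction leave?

S(g_1, g_3) = 5/6*u - 10/3*v**3 + v**2 + 3/2; remainder on division = v**2 - 1.

lcm(LM(g_1), LM(g_3)) = u*v**2.
S = (lcm/LT(g_1))·g_1 − (lcm/LT(g_3))·g_3 = 5/6*u - 10/3*v**3 + v**2 + 3/2.
Reduce S modulo (g_1, g_2, g_3, g_4) in that order:
  leading term u: subtract (-5/6)·g_3 from 5/6*u - 10/3*v**3 + v**2 + 3/2 → -10/3*v**3 + v**2 + 7/3
  leading term v**3: subtract (1)·g_4 from -10/3*v**3 + v**2 + 7/3 → v**2 - 1
  leading term v**2: no divisor's leading term divides it; move v**2 to the remainder.
  leading term 1: no divisor's leading term divides it; move -1 to the remainder.
The remainder v**2 - 1 is nonzero, so it would be added as the next basis element.
An S-polynomial is built so that the two leading terms cancel; whether anything survives reduction is exactly the Gröbner-basis criterion.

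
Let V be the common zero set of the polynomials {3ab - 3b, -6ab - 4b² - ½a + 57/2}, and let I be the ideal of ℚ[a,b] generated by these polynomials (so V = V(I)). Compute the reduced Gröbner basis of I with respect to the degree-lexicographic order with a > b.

G = {a² - 58a + 57, ab - b, b² + ⅛a + 3/2b - 57/8}

f_1 = 3ab - 3b, LT = ab.
f_2 = -6ab - 4b² - ½a + 57/2, LT = ab.

S(f_1,f_2): lcm = ab. S = -⅔b² - 1/12a - b + 19/4.
  leading term b²: no divisor's leading term divides it; move -⅔b² to the remainder.
  leading term a: no divisor's leading term divides it; move -1/12a to the remainder.
  leading term b: no divisor's leading term divides it; move -b to the remainder.
  leading term 1: no divisor's leading term divides it; move 19/4 to the remainder.
  remainder -⅔b² - 1/12a - b + 19/4 ≠ 0; add g_3 = -⅔b² - 1/12a - b + 19/4 to the basis.

S(f_1,g_3): lcm = ab². S = -⅛a² - 3/2ab - b² + 57/8a.
  leading term a²: no divisor's leading term divides it; move -⅛a² to the remainder.
  leading term ab: subtract (-½)·f_1 from -3/2ab - b² + 57/8a → -b² + 57/8a - 3/2b
  leading term b²: subtract (3/2)·g_3 from -b² + 57/8a - 3/2b → 29/4a - 57/8
  leading term a: no divisor's leading term divides it; move 29/4a to the remainder.
  leading term 1: no divisor's leading term divides it; move -57/8 to the remainder.
  remainder -⅛a² + 29/4a - 57/8 ≠ 0; add g_4 = -⅛a² + 29/4a - 57/8 to the basis.

The other S-polynomials (S(f_2,g_3), S(f_1,g_4), S(f_2,g_4), S(g_3,g_4)) all reduce to 0 modulo the current basis, so we have a Gröbner basis.
Inter-reduce: drop elements whose leading term is divisible by another's, tail-reduce, and make monic.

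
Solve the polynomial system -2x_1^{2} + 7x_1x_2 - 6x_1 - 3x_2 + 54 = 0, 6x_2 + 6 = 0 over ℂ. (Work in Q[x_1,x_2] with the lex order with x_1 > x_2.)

{(-19/2, -1), (3, -1)}

Compute a lex Gröbner basis by Buchberger's algorithm.
f_1 = -2x_1^{2} + 7x_1x_2 - 6x_1 - 3x_2 + 54, LT = x_1^{2}.
f_2 = 6x_2 + 6, LT = x_2.

The S-polynomials (S(f_1,f_2)) all reduce to 0 modulo the current basis, so we have a Gröbner basis.
Inter-reduce: drop elements whose leading term is divisible by another's, tail-reduce, and make monic.
Reduced Gröbner basis: {x_1^{2} + \tfrac{13}{2}x_1 - \tfrac{57}{2}, x_2 + 1}.

Since the basis is lex-ordered, x_2 + 1 is univariate in x_2. Its roots are {-1}. Back-substituting each root into the other basis elements fixes the other coordinates.
  x_2 = -1: the earlier basis element becomes x_1^{2} + \tfrac{13}{2}x_1 - \tfrac{57}{2} = 0, giving x_1 = -19/2, 3 — points (-19/2, -1), (3, -1).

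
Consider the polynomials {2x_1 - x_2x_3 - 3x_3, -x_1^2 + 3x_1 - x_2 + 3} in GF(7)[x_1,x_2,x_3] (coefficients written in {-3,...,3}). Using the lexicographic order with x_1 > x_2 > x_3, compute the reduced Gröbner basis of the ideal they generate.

G = {x_1 + 3x_2x_3 + 2x_3, x_2^2x_3^2 - x_2x_3^2 + x_2x_3 - 3x_2 + 2x_3^2 + 3x_3 + 2}

The reduced Gröbner basis is the canonical form of the ideal for this ordering.

f_1 = 2x_1 - x_2x_3 - 3x_3, LT = x_1.
f_2 = -x_1^2 + 3x_1 - x_2 + 3, LT = x_1^2.

S(f_1,f_2): lcm = x_1^2. S = 3x_1x_2x_3 + 2x_1x_3 + 3x_1 - x_2 + 3.
  leading term x_1x_2x_3: subtract (-2x_2x_3)·f_1 from 3x_1x_2x_3 + 2x_1x_3 + 3x_1 - x_2 + 3 → 2x_1x_3 + 3x_1 - 2x_2^2x_3^2 + x_2x_3^2 - x_2 + 3
  leading term x_1x_3: subtract (x_3)·f_1 from 2x_1x_3 + 3x_1 - 2x_2^2x_3^2 + x_2x_3^2 - x_2 + 3 → 3x_1 - 2x_2^2x_3^2 + 2x_2x_3^2 - x_2 + 3x_3^2 + 3
  leading term x_1: subtract (-2)·f_1 from 3x_1 - 2x_2^2x_3^2 + 2x_2x_3^2 - x_2 + 3x_3^2 + 3 → -2x_2^2x_3^2 + 2x_2x_3^2 - 2x_2x_3 - x_2 + 3x_3^2 + x_3 + 3
  leading term x_2^2x_3^2: no divisor's leading term divides it; move -2x_2^2x_3^2 to the remainder.
  leading term x_2x_3^2: no divisor's leading term divides it; move 2x_2x_3^2 to the remainder.
  leading term x_2x_3: no divisor's leading term divides it; move -2x_2x_3 to the remainder.
  leading term x_2: no divisor's leading term divides it; move -x_2 to the remainder.
  leading term x_3^2: no divisor's leading term divides it; move 3x_3^2 to the remainder.
  leading term x_3: no divisor's leading term divides it; move x_3 to the remainder.
  leading term 1: no divisor's leading term divides it; move 3 to the remainder.
  remainder -2x_2^2x_3^2 + 2x_2x_3^2 - 2x_2x_3 - x_2 + 3x_3^2 + x_3 + 3 ≠ 0; add g_3 = -2x_2^2x_3^2 + 2x_2x_3^2 - 2x_2x_3 - x_2 + 3x_3^2 + x_3 + 3 to the basis.

The other S-polynomials (S(f_1,g_3), S(f_2,g_3)) all reduce to 0 modulo the current basis, so we have a Gröbner basis.
Inter-reduce: drop elements whose leading term is divisible by another's, tail-reduce, and make monic.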